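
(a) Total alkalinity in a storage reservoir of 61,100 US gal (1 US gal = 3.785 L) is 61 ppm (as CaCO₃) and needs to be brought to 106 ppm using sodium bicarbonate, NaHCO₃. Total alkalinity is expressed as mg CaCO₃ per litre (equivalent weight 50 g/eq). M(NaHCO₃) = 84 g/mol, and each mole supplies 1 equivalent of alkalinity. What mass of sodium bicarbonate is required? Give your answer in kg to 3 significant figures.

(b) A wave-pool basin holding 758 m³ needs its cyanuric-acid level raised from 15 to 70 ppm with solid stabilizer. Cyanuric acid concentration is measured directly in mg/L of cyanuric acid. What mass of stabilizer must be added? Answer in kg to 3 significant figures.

(a) 17.5 kg; (b) 41.7 kg

(a) Volume: 61,100 US gal × 3.785 L/gal = 231,264 L.
(a) Alkalinity to add: (106 − 61) = 45 mg/L as CaCO₃ × 231,264 L = 10,410 g as CaCO₃.
(a) Equivalents: 10,410 g ÷ 50 g/eq = 208.1 eq.
(a) NaHCO₃ supplies 1 eq per mole → 208.1 mol.
(a) Mass: 208.1 mol × 84 g/mol = 17,480 g.

(b) Volume: 758 m³ = 758,000 L.
(b) CYA to add: (70 − 15) = 55 mg/L × 758,000 L = 41,690 g cyanuric acid.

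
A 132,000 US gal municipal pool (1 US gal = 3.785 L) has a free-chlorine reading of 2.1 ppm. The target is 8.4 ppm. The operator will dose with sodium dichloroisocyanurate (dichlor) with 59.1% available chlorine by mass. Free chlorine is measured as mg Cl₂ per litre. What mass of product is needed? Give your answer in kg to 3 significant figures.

Volume: 132,000 US gal × 3.785 L/gal = 499,620 L.
Chlorine deficit: 8.4 − 2.1 = 6.3 ppm = 6.3 mg/L as Cl₂.
Cl₂ equivalent needed: 6.3 mg/L × 499,620 L = 3,148,000 mg = 3148 g.
Product at 59.1% available chlorine: 3148 / 0.591 = 5326 g.

5.33 kg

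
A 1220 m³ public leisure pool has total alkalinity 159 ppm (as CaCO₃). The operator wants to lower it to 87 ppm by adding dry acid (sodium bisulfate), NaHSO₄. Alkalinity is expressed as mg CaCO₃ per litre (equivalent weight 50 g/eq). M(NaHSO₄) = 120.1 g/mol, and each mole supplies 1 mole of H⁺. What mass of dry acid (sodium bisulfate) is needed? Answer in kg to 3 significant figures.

Volume: 1220 m³ = 1,220,000 L.
Alkalinity to neutralize: (159 − 87) = 72 mg/L as CaCO₃ × 1,220,000 L = 87,840 g as CaCO₃.
Equivalents of H⁺ required: 87,840 ÷ 50 g/eq = 1757 eq = 1757 mol NaHSO₄.
Mass of NaHSO₄: 1757 × 120.1 = 211,000 g.

211 kg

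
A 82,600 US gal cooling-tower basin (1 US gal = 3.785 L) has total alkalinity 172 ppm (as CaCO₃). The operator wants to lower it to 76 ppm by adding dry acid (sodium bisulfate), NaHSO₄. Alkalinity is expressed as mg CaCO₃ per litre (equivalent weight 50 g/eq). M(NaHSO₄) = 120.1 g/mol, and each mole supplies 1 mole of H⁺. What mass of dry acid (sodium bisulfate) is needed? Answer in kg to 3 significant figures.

Volume: 82,600 US gal × 3.785 L/gal = 312,641 L.
Alkalinity to neutralize: (172 − 76) = 96 mg/L as CaCO₃ × 312,641 L = 30,010 g as CaCO₃.
Equivalents of H⁺ required: 30,010 ÷ 50 g/eq = 600.3 eq = 600.3 mol NaHSO₄.
Mass of NaHSO₄: 600.3 × 120.1 = 72,090 g.

72.1 kg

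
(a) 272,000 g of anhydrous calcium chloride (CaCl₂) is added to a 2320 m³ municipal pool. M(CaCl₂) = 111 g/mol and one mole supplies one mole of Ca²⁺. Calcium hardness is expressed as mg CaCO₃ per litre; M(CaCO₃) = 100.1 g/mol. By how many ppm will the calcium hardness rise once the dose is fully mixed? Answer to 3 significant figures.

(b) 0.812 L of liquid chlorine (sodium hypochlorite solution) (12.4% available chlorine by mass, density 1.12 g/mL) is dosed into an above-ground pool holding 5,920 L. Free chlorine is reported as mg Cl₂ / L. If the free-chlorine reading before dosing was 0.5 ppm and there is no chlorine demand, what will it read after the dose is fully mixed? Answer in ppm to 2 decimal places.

(a) Volume: 2320 m³ = 2,320,000 L.
(a) Moles of Ca²⁺: 272,000 g ÷ 111 g/mol = 2450 mol.
(a) As CaCO₃: 2450 mol × 100.1 g/mol = 245,300 g.
(a) Rise: 245,300 g / 2,320,000 L × 1000 = 105.7 mg/L.

(b) Mass of solution: 0.812 L × 1000 mL/L × 1.12 g/mL = 909.4 g.
(b) Available chlorine delivered: 909.4 g × 0.124 = 112.8 g as Cl₂.
(b) Concentration rise: 112.8 g / 5,920 L = 19.05 mg/L = 19.05 ppm.
(b) Final FC: 0.5 + 19.05 = 19.55 ppm.

(a) 106 ppm; (b) 19.55 ppm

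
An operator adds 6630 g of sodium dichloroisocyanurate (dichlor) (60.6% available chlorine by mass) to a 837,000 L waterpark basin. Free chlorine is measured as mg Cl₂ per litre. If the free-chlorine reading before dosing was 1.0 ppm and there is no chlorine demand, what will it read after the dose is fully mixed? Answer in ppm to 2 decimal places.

5.80 ppm

Available chlorine delivered: 6630 g × 0.606 = 4018 g as Cl₂.
Concentration rise: 4018 g / 837,000 L = 4.8 mg/L = 4.80 ppm.
Final FC: 1.0 + 4.80 = 5.80 ppm.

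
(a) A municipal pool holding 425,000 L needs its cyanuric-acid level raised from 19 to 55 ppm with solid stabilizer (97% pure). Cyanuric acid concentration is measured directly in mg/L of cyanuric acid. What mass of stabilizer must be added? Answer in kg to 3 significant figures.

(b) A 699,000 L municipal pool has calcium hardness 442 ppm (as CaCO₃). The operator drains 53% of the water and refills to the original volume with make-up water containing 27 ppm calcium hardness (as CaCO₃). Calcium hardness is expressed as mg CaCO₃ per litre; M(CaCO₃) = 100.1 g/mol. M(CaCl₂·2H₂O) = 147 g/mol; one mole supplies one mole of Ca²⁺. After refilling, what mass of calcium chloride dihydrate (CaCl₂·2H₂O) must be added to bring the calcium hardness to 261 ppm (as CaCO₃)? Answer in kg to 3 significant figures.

(a) 15.8 kg; (b) 40.0 kg

(a) CYA to add: (55 − 19) = 36 mg/L × 425,000 L = 15,300 g cyanuric acid.
(a) At 97% purity: 15,300 / 0.97 = 15,770 g product.

(b) After draining 53% and refilling: 442 × 0.47 + 27 × 0.53 = 222.05 ppm.
(b) Deficit to target: 261 − 222.05 = 38.95 mg/L.
(b) As CaCO₃: 38.95 mg/L × 699,000 L = 27,230 g; ÷ 100.1 = 272 mol Ca²⁺.
(b) Mass: 272 × 147 = 39,980 g.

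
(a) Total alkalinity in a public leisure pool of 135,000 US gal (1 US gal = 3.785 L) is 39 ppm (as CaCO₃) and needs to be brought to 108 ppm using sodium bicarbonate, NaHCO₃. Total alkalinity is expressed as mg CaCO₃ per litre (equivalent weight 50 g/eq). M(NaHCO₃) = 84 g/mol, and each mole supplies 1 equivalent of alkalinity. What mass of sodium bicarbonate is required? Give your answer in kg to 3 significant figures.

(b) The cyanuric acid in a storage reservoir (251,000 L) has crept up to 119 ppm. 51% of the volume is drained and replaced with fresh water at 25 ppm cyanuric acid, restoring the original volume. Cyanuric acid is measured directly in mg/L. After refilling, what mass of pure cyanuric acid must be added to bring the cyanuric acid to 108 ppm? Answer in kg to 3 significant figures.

(a) Volume: 135,000 US gal × 3.785 L/gal = 510,975 L.
(a) Alkalinity to add: (108 − 39) = 69 mg/L as CaCO₃ × 510,975 L = 35,260 g as CaCO₃.
(a) Equivalents: 35,260 g ÷ 50 g/eq = 705.1 eq.
(a) NaHCO₃ supplies 1 eq per mole → 705.1 mol.
(a) Mass: 705.1 mol × 84 g/mol = 59,230 g.

(b) After draining 51% and refilling: 119 × 0.49 + 25 × 0.51 = 71.06 ppm.
(b) Deficit to target: 108 − 71.06 = 36.94 mg/L.
(b) Mass: 36.94 mg/L × 251,000 L = 9272 g cyanuric acid.

(a) 59.2 kg; (b) 9.27 kg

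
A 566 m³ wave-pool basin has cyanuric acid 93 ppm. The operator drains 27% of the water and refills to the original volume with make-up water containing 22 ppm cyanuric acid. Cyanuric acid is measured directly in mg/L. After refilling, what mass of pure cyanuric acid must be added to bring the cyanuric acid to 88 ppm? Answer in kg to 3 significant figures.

8.02 kg

Volume: 566 m³ = 566,000 L.
After draining 27% and refilling: 93 × 0.73 + 22 × 0.27 = 73.83 ppm.
Deficit to target: 88 − 73.83 = 14.17 mg/L.
Mass: 14.17 mg/L × 566,000 L = 8020 g cyanuric acid.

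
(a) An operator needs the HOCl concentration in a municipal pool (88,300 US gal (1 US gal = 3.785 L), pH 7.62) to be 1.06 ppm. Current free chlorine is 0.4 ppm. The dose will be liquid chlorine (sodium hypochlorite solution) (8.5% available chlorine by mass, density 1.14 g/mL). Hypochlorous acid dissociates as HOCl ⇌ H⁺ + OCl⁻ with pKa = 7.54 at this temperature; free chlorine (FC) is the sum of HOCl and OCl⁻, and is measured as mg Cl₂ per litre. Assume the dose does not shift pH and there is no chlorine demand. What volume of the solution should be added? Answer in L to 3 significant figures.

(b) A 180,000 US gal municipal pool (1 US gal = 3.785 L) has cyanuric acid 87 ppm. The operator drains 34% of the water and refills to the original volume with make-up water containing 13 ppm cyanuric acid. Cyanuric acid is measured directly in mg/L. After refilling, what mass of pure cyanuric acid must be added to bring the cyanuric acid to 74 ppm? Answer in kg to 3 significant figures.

(a) 6.67 L; (b) 8.28 kg

(a) Volume: 88,300 US gal × 3.785 L/gal = 334,216 L.
(a) [OCl⁻]/[HOCl] = 10^(pH − pKa) = 10^(7.62 − 7.54) = 1.202; fraction as HOCl = 1/(1 + 1.202) = 0.4541.
(a) Free chlorine required for 1.06 ppm HOCl: 1.06 / 0.4541 = 2.334 ppm.
(a) FC to add: 2.334 − 0.4 = 1.934 mg/L as Cl₂.
(a) Cl₂ equivalent: 1.934 mg/L × 334,216 L = 646.5 g.
(a) Product at 8.5% available Cl: 646.5 / 0.085 = 7606 g.
(a) Volume: 7606 g ÷ 1.14 g/mL = 6672 mL.

(b) Volume: 180,000 US gal × 3.785 L/gal = 681,300 L.
(b) After draining 34% and refilling: 87 × 0.66 + 13 × 0.34 = 61.84 ppm.
(b) Deficit to target: 74 − 61.84 = 12.16 mg/L.
(b) Mass: 12.16 mg/L × 681,300 L = 8285 g cyanuric acid.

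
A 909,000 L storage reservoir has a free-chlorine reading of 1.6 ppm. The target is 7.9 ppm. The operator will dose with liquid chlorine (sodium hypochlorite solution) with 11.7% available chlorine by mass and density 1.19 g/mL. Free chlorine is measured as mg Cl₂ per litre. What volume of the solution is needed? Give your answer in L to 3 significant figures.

Chlorine deficit: 7.9 − 1.6 = 6.3 ppm = 6.3 mg/L as Cl₂.
Cl₂ equivalent needed: 6.3 mg/L × 909,000 L = 5,727,000 mg = 5727 g.
Product at 11.7% available chlorine: 5727 / 0.117 = 48,950 g.
Volume at density 1.19 g/mL: 48,950 g ÷ 1.19 g/mL = 41,130 mL.

41.1 L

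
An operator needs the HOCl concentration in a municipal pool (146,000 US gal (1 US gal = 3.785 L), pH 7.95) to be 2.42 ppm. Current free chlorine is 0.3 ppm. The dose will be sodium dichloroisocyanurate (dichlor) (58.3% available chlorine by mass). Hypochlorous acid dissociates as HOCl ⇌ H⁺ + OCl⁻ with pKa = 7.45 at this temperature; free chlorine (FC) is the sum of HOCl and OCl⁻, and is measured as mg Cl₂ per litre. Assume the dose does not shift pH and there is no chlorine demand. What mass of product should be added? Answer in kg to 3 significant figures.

9.26 kg

Volume: 146,000 US gal × 3.785 L/gal = 552,610 L.
[OCl⁻]/[HOCl] = 10^(pH − pKa) = 10^(7.95 − 7.45) = 3.162; fraction as HOCl = 1/(1 + 3.162) = 0.2403.
Free chlorine required for 2.42 ppm HOCl: 2.42 / 0.2403 = 10.07 ppm.
FC to add: 10.07 − 0.3 = 9.773 mg/L as Cl₂.
Cl₂ equivalent: 9.773 mg/L × 552,610 L = 5400 g.
Product at 58.3% available Cl: 5400 / 0.583 = 9263 g.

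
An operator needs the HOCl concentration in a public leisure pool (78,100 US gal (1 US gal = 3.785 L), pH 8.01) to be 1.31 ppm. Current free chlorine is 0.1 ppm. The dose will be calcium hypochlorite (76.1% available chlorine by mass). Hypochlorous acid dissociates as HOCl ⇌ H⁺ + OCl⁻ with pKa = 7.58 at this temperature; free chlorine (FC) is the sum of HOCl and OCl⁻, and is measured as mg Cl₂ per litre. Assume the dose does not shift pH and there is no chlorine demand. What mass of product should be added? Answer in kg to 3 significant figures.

1.84 kg

Volume: 78,100 US gal × 3.785 L/gal = 295,608 L.
[OCl⁻]/[HOCl] = 10^(pH − pKa) = 10^(8.01 − 7.58) = 2.692; fraction as HOCl = 1/(1 + 2.692) = 0.2709.
Free chlorine required for 1.31 ppm HOCl: 1.31 / 0.2709 = 4.836 ppm.
FC to add: 4.836 − 0.1 = 4.736 mg/L as Cl₂.
Cl₂ equivalent: 4.736 mg/L × 295,608 L = 1400 g.
Product at 76.1% available Cl: 1400 / 0.761 = 1840 g.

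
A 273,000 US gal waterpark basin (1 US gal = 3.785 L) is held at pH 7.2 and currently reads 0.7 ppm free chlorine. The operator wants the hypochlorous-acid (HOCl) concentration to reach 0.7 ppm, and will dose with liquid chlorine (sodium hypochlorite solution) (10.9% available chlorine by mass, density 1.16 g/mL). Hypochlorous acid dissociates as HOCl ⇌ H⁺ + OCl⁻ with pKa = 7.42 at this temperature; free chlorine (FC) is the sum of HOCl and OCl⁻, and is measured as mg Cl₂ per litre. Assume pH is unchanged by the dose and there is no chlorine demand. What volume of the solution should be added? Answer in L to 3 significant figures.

3.45 L

Volume: 273,000 US gal × 3.785 L/gal = 1,033,305 L.
[OCl⁻]/[HOCl] = 10^(pH − pKa) = 10^(7.2 − 7.42) = 0.6026; fraction as HOCl = 1/(1 + 0.6026) = 0.624.
Free chlorine required for 0.7 ppm HOCl: 0.7 / 0.624 = 1.122 ppm.
FC to add: 1.122 − 0.7 = 0.4218 mg/L as Cl₂.
Cl₂ equivalent: 0.4218 mg/L × 1,033,305 L = 435.8 g.
Product at 10.9% available Cl: 435.8 / 0.109 = 3999 g.
Volume: 3999 g ÷ 1.16 g/mL = 3447 mL.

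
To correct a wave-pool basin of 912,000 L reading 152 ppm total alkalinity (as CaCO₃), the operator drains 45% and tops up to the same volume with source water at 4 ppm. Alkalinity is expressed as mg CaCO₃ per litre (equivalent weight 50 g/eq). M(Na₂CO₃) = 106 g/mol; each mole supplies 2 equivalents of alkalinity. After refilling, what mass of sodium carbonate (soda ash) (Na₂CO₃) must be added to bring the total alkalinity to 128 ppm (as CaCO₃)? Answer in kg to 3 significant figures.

After draining 45% and refilling: 152 × 0.55 + 4 × 0.45 = 85.4 ppm.
Deficit to target: 128 − 85.4 = 42.6 mg/L.
As CaCO₃: 42.6 mg/L × 912,000 L = 38,850 g; ÷ 50 g/eq ÷ 2 = 388.5 mol Na₂CO₃.
Mass: 388.5 × 106 = 41,180 g.

41.2 kg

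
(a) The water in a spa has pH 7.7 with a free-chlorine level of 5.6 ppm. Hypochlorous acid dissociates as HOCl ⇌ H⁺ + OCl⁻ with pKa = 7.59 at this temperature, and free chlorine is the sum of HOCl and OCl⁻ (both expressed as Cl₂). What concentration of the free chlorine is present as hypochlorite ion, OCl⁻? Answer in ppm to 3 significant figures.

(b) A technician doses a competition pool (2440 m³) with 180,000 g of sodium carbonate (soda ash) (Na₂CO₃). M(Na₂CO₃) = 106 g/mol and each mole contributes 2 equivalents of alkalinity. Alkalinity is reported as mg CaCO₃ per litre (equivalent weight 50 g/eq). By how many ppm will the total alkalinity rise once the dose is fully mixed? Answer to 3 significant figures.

(a) [OCl⁻]/[HOCl] = 10^(pH − pKa) = 10^(7.7 − 7.59) = 10^0.11 = 1.288.
(a) Fraction as HOCl = 1 / (1 + 1.288) = 0.437.
(a) OCl⁻ = (1 − 0.437) × 5.6 ppm = 3.153 ppm.

(b) Volume: 2440 m³ = 2,440,000 L.
(b) Moles of Na₂CO₃: 180,000 g ÷ 106 g/mol = 1698 mol → 3396 eq of alkalinity.
(b) As CaCO₃: 3396 eq × 50 g/eq = 169,800 g.
(b) Rise: 169,800 g / 2,440,000 L × 1000 = 69.59 mg/L.

(a) 3.15 ppm; (b) 69.6 ppm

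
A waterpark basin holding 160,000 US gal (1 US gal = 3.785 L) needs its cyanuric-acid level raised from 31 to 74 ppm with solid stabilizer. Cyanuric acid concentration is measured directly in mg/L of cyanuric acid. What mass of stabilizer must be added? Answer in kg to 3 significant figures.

Volume: 160,000 US gal × 3.785 L/gal = 605,600 L.
CYA to add: (74 − 31) = 43 mg/L × 605,600 L = 26,040 g cyanuric acid.

26.0 kg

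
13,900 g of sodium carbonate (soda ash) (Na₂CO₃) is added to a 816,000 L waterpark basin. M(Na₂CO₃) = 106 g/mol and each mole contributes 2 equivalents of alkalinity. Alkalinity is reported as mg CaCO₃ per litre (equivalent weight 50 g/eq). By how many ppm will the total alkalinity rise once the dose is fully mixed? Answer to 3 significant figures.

16.1 ppm

Moles of Na₂CO₃: 13,900 g ÷ 106 g/mol = 131.1 mol → 262.3 eq of alkalinity.
As CaCO₃: 262.3 eq × 50 g/eq = 13,110 g.
Rise: 13,110 g / 816,000 L × 1000 = 16.07 mg/L.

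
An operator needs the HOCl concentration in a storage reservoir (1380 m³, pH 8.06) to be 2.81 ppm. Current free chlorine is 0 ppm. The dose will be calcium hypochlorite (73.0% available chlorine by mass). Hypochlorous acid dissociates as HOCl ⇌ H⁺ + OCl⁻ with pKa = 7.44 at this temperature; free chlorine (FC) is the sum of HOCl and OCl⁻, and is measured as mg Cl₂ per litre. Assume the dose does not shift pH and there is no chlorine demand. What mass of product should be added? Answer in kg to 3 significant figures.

27.5 kg

Volume: 1380 m³ = 1,380,000 L.
[OCl⁻]/[HOCl] = 10^(pH − pKa) = 10^(8.06 − 7.44) = 4.169; fraction as HOCl = 1/(1 + 4.169) = 0.1935.
Free chlorine required for 2.81 ppm HOCl: 2.81 / 0.1935 = 14.52 ppm.
FC to add: 14.52 − 0 = 14.52 mg/L as Cl₂.
Cl₂ equivalent: 14.52 mg/L × 1,380,000 L = 20,040 g.
Product at 73.0% available Cl: 20,040 / 0.73 = 27,460 g.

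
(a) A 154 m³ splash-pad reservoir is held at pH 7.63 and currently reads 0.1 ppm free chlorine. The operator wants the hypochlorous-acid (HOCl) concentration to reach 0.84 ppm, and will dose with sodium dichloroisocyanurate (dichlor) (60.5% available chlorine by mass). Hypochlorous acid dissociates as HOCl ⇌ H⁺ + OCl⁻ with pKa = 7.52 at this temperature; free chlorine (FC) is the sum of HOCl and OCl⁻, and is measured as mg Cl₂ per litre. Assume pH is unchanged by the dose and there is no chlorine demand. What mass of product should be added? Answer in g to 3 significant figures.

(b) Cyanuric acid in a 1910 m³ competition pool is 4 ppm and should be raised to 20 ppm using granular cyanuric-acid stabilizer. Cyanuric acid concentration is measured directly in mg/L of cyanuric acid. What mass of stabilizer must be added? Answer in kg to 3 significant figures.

(a) 464 g; (b) 30.6 kg

(a) Volume: 154 m³ = 154,000 L.
(a) [OCl⁻]/[HOCl] = 10^(pH − pKa) = 10^(7.63 − 7.52) = 1.288; fraction as HOCl = 1/(1 + 1.288) = 0.437.
(a) Free chlorine required for 0.84 ppm HOCl: 0.84 / 0.437 = 1.922 ppm.
(a) FC to add: 1.922 − 0.1 = 1.822 mg/L as Cl₂.
(a) Cl₂ equivalent: 1.822 mg/L × 154,000 L = 280.6 g.
(a) Product at 60.5% available Cl: 280.6 / 0.605 = 463.8 g.

(b) Volume: 1910 m³ = 1,910,000 L.
(b) CYA to add: (20 − 4) = 16 mg/L × 1,910,000 L = 30,560 g cyanuric acid.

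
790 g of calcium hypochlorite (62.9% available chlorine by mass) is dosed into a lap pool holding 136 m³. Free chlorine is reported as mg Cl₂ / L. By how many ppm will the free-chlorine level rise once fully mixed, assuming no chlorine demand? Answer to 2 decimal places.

3.65 ppm

Volume: 136 m³ = 136,000 L.
Available chlorine delivered: 790 g × 0.629 = 496.9 g as Cl₂.
Concentration rise: 496.9 g / 136,000 L = 3.654 mg/L = 3.65 ppm.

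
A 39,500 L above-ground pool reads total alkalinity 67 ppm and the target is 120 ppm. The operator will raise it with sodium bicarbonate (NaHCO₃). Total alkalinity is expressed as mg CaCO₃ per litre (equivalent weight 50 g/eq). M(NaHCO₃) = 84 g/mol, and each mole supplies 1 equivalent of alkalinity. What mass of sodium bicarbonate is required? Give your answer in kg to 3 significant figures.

3.52 kg

Alkalinity to add: (120 − 67) = 53 mg/L as CaCO₃ × 39,500 L = 2094 g as CaCO₃.
Equivalents: 2094 g ÷ 50 g/eq = 41.87 eq.
NaHCO₃ supplies 1 eq per mole → 41.87 mol.
Mass: 41.87 mol × 84 g/mol = 3517 g.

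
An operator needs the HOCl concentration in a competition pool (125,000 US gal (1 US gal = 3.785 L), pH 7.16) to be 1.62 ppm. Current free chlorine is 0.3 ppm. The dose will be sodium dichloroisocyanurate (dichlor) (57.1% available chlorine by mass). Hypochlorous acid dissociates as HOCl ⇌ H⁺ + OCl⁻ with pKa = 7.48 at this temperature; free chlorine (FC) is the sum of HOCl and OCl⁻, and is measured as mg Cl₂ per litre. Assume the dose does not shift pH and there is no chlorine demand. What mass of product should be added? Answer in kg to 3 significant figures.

1.74 kg

Volume: 125,000 US gal × 3.785 L/gal = 473,125 L.
[OCl⁻]/[HOCl] = 10^(pH − pKa) = 10^(7.16 − 7.48) = 0.4786; fraction as HOCl = 1/(1 + 0.4786) = 0.6763.
Free chlorine required for 1.62 ppm HOCl: 1.62 / 0.6763 = 2.395 ppm.
FC to add: 2.395 − 0.3 = 2.095 mg/L as Cl₂.
Cl₂ equivalent: 2.095 mg/L × 473,125 L = 991.4 g.
Product at 57.1% available Cl: 991.4 / 0.571 = 1736 g.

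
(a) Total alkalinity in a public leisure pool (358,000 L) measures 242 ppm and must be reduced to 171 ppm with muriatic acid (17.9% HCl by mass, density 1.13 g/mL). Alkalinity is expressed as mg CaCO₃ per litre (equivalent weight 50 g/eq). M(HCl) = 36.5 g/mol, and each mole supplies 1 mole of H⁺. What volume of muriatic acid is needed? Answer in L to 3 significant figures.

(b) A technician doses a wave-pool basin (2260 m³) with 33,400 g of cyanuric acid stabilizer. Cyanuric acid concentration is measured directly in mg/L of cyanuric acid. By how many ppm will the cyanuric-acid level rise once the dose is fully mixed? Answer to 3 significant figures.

(a) 91.7 L; (b) 14.8 ppm

(a) Alkalinity to neutralize: (242 − 171) = 71 mg/L as CaCO₃ × 358,000 L = 25,420 g as CaCO₃.
(a) Equivalents of H⁺ required: 25,420 ÷ 50 g/eq = 508.4 eq = 508.4 mol HCl.
(a) Mass of HCl: 508.4 × 36.5 = 18,560 g.
(a) Mass of 17.9% solution: 18,560 / 0.179 = 103,700 g.
(a) Volume: 103,700 g ÷ 1.13 g/mL = 91,730 mL.

(b) Volume: 2260 m³ = 2,260,000 L.
(b) Rise: 33,400 g / 2,260,000 L × 1000 = 14.78 mg/L.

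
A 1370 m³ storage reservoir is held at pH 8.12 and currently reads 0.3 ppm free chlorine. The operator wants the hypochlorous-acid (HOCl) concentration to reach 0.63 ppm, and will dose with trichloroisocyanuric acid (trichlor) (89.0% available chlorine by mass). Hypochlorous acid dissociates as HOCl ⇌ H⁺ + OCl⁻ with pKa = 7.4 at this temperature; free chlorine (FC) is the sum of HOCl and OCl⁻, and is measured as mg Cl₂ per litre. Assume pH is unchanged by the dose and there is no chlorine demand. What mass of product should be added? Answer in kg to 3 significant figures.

Volume: 1370 m³ = 1,370,000 L.
[OCl⁻]/[HOCl] = 10^(pH − pKa) = 10^(8.12 − 7.4) = 5.248; fraction as HOCl = 1/(1 + 5.248) = 0.16.
Free chlorine required for 0.63 ppm HOCl: 0.63 / 0.16 = 3.936 ppm.
FC to add: 3.936 − 0.3 = 3.636 mg/L as Cl₂.
Cl₂ equivalent: 3.636 mg/L × 1,370,000 L = 4982 g.
Product at 89.0% available Cl: 4982 / 0.89 = 5597 g.

5.60 kg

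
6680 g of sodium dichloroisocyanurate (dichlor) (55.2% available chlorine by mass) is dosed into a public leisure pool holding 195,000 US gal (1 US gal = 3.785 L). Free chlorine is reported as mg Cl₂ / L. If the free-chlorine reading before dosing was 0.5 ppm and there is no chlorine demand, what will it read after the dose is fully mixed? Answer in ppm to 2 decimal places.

Volume: 195,000 US gal × 3.785 L/gal = 738,075 L.
Available chlorine delivered: 6680 g × 0.552 = 3687 g as Cl₂.
Concentration rise: 3687 g / 738,075 L = 4.996 mg/L = 5.00 ppm.
Final FC: 0.5 + 5.00 = 5.50 ppm.

5.50 ppm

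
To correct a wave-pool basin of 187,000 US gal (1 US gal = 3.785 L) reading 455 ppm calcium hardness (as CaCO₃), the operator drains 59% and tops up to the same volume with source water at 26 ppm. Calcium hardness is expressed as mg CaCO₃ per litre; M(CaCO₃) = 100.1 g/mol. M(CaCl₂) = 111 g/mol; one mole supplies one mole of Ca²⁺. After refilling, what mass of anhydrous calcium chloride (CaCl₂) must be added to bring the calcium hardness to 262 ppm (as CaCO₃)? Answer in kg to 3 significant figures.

Volume: 187,000 US gal × 3.785 L/gal = 707,795 L.
After draining 59% and refilling: 455 × 0.41 + 26 × 0.59 = 201.89 ppm.
Deficit to target: 262 − 201.89 = 60.11 mg/L.
As CaCO₃: 60.11 mg/L × 707,795 L = 42,550 g; ÷ 100.1 = 425 mol Ca²⁺.
Mass: 425 × 111 = 47,180 g.

47.2 kg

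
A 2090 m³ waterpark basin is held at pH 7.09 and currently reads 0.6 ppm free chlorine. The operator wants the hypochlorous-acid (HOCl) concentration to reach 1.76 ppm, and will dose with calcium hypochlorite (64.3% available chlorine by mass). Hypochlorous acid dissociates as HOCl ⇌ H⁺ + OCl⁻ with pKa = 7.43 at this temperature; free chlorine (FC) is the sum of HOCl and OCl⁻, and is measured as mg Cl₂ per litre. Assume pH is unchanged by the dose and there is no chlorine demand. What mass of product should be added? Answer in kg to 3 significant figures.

Volume: 2090 m³ = 2,090,000 L.
[OCl⁻]/[HOCl] = 10^(pH − pKa) = 10^(7.09 − 7.43) = 0.4571; fraction as HOCl = 1/(1 + 0.4571) = 0.6863.
Free chlorine required for 1.76 ppm HOCl: 1.76 / 0.6863 = 2.564 ppm.
FC to add: 2.564 − 0.6 = 1.964 mg/L as Cl₂.
Cl₂ equivalent: 1.964 mg/L × 2,090,000 L = 4106 g.
Product at 64.3% available Cl: 4106 / 0.643 = 6385 g.

6.39 kg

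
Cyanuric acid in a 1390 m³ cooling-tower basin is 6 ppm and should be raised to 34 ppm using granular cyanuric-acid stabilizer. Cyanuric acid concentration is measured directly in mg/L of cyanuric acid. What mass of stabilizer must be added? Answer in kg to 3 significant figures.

38.9 kg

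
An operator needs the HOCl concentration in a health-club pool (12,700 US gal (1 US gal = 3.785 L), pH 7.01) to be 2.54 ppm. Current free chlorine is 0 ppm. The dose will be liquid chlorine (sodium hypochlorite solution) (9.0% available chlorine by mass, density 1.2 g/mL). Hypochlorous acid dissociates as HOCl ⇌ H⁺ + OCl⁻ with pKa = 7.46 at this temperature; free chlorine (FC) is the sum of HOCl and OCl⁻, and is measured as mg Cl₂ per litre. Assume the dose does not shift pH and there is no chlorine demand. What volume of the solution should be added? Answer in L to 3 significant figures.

Volume: 12,700 US gal × 3.785 L/gal = 48,070 L.
[OCl⁻]/[HOCl] = 10^(pH − pKa) = 10^(7.01 − 7.46) = 0.3548; fraction as HOCl = 1/(1 + 0.3548) = 0.7381.
Free chlorine required for 2.54 ppm HOCl: 2.54 / 0.7381 = 3.441 ppm.
FC to add: 3.441 − 0 = 3.441 mg/L as Cl₂.
Cl₂ equivalent: 3.441 mg/L × 48,070 L = 165.4 g.
Product at 9.0% available Cl: 165.4 / 0.09 = 1838 g.
Volume: 1838 g ÷ 1.2 g/mL = 1532 mL.

1.53 L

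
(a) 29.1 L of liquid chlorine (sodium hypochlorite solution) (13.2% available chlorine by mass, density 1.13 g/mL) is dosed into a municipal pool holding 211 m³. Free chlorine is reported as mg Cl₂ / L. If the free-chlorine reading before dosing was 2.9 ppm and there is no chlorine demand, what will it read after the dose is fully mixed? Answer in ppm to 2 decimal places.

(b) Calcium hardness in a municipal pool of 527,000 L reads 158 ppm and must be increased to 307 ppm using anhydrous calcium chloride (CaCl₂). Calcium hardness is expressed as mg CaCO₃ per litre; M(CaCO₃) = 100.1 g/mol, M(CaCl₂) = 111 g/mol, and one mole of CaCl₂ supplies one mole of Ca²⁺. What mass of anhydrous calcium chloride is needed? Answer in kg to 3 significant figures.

(a) Volume: 211 m³ = 211,000 L.
(a) Mass of solution: 29.1 L × 1000 mL/L × 1.13 g/mL = 32,880 g.
(a) Available chlorine delivered: 32,880 g × 0.132 = 4341 g as Cl₂.
(a) Concentration rise: 4341 g / 211,000 L = 20.57 mg/L = 20.57 ppm.
(a) Final FC: 2.9 + 20.57 = 23.47 ppm.

(b) Hardness to add: (307 − 158) = 149 mg/L as CaCO₃ × 527,000 L = 78,520 g as CaCO₃.
(b) Moles of Ca²⁺ (1 mol Ca²⁺ ≡ 1 mol CaCO₃): 78,520 / 100.1 g/mol = 784.4 mol.
(b) Mass of CaCl₂: 784.4 × 111 = 87,070 g.

(a) 23.47 ppm; (b) 87.1 kg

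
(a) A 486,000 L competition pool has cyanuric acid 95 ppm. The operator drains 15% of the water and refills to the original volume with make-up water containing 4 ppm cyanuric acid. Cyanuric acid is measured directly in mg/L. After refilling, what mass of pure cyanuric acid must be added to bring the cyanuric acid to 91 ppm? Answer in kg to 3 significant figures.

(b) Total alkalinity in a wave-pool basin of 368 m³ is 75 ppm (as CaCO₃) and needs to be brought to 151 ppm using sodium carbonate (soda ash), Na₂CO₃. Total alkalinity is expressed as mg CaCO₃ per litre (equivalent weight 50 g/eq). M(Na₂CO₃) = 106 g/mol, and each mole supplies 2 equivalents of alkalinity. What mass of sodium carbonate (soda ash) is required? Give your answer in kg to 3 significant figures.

(a) 4.69 kg; (b) 29.6 kg

(a) After draining 15% and refilling: 95 × 0.85 + 4 × 0.15 = 81.35 ppm.
(a) Deficit to target: 91 − 81.35 = 9.65 mg/L.
(a) Mass: 9.65 mg/L × 486,000 L = 4690 g cyanuric acid.

(b) Volume: 368 m³ = 368,000 L.
(b) Alkalinity to add: (151 − 75) = 76 mg/L as CaCO₃ × 368,000 L = 27,970 g as CaCO₃.
(b) Equivalents: 27,970 g ÷ 50 g/eq = 559.4 eq.
(b) Each mole of Na₂CO₃ supplies 2 eq, so 559.4 / 2 = 279.7 mol.
(b) Mass: 279.7 mol × 106 g/mol = 29,650 g.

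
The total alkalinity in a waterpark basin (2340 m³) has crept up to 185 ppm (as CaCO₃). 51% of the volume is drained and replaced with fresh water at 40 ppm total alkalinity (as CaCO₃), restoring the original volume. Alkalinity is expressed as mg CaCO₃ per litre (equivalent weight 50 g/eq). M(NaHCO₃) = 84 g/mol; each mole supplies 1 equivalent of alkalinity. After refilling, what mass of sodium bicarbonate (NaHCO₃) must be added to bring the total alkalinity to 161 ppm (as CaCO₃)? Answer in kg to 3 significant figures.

Volume: 2340 m³ = 2,340,000 L.
After draining 51% and refilling: 185 × 0.49 + 40 × 0.51 = 111.05 ppm.
Deficit to target: 161 − 111.05 = 49.95 mg/L.
As CaCO₃: 49.95 mg/L × 2,340,000 L = 116,900 g; ÷ 50 g/eq ÷ 1 = 2338 mol NaHCO₃.
Mass: 2338 × 84 = 196,400 g.

196 kg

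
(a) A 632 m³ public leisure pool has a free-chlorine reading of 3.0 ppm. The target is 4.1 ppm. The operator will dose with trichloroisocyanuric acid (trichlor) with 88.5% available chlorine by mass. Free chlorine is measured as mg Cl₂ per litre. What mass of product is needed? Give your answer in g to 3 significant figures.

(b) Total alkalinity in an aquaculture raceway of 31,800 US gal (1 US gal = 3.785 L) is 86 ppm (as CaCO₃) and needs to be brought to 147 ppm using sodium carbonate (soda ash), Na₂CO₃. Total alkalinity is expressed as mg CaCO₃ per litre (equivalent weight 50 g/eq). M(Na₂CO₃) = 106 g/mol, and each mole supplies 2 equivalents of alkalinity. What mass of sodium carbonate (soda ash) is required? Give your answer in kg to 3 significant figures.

(a) Volume: 632 m³ = 632,000 L.
(a) Chlorine deficit: 4.1 − 3.0 = 1.1 ppm = 1.1 mg/L as Cl₂.
(a) Cl₂ equivalent needed: 1.1 mg/L × 632,000 L = 695,200 mg = 695.2 g.
(a) Product at 88.5% available chlorine: 695.2 / 0.885 = 785.5 g.

(b) Volume: 31,800 US gal × 3.785 L/gal = 120,363 L.
(b) Alkalinity to add: (147 − 86) = 61 mg/L as CaCO₃ × 120,363 L = 7342 g as CaCO₃.
(b) Equivalents: 7342 g ÷ 50 g/eq = 146.8 eq.
(b) Each mole of Na₂CO₃ supplies 2 eq, so 146.8 / 2 = 73.42 mol.
(b) Mass: 73.42 mol × 106 g/mol = 7783 g.

(a) 786 g; (b) 7.78 kg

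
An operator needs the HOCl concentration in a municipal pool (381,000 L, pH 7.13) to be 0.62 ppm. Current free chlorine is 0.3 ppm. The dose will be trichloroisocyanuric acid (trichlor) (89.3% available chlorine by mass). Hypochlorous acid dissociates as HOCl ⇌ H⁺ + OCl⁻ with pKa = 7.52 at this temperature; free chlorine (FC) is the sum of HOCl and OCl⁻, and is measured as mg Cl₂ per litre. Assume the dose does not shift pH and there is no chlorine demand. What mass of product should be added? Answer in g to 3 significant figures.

244 g

[OCl⁻]/[HOCl] = 10^(pH − pKa) = 10^(7.13 − 7.52) = 0.4074; fraction as HOCl = 1/(1 + 0.4074) = 0.7105.
Free chlorine required for 0.62 ppm HOCl: 0.62 / 0.7105 = 0.8726 ppm.
FC to add: 0.8726 − 0.3 = 0.5726 mg/L as Cl₂.
Cl₂ equivalent: 0.5726 mg/L × 381,000 L = 218.2 g.
Product at 89.3% available Cl: 218.2 / 0.893 = 244.3 g.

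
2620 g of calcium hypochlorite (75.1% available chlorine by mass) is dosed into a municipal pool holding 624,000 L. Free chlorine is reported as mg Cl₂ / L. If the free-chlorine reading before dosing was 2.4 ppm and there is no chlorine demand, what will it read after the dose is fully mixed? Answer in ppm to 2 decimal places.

Available chlorine delivered: 2620 g × 0.751 = 1968 g as Cl₂.
Concentration rise: 1968 g / 624,000 L = 3.153 mg/L = 3.15 ppm.
Final FC: 2.4 + 3.15 = 5.55 ppm.

5.55 ppm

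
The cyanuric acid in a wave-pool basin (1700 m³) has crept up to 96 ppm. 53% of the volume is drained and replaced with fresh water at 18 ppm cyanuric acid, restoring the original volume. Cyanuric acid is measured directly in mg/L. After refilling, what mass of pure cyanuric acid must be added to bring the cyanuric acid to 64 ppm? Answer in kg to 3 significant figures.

Volume: 1700 m³ = 1,700,000 L.
After draining 53% and refilling: 96 × 0.47 + 18 × 0.53 = 54.66 ppm.
Deficit to target: 64 − 54.66 = 9.34 mg/L.
Mass: 9.34 mg/L × 1,700,000 L = 15,880 g cyanuric acid.

15.9 kg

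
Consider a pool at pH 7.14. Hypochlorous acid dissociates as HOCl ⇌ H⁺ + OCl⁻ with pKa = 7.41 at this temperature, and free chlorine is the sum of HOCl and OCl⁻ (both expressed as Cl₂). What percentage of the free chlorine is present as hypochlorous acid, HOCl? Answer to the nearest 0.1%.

[OCl⁻]/[HOCl] = 10^(pH − pKa) = 10^(7.14 − 7.41) = 10^-0.27 = 0.537.
Fraction as HOCl = 1 / (1 + 0.537) = 0.6506.

65.1%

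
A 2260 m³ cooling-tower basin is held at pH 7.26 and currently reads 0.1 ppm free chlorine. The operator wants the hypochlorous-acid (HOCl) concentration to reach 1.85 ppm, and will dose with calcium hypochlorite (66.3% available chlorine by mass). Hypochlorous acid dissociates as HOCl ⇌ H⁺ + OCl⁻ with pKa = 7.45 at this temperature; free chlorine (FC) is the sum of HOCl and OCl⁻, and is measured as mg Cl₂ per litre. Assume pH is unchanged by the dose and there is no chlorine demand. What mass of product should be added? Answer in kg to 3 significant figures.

10.0 kg

Volume: 2260 m³ = 2,260,000 L.
[OCl⁻]/[HOCl] = 10^(pH − pKa) = 10^(7.26 − 7.45) = 0.6457; fraction as HOCl = 1/(1 + 0.6457) = 0.6077.
Free chlorine required for 1.85 ppm HOCl: 1.85 / 0.6077 = 3.044 ppm.
FC to add: 3.044 − 0.1 = 2.944 mg/L as Cl₂.
Cl₂ equivalent: 2.944 mg/L × 2,260,000 L = 6654 g.
Product at 66.3% available Cl: 6654 / 0.663 = 10,040 g.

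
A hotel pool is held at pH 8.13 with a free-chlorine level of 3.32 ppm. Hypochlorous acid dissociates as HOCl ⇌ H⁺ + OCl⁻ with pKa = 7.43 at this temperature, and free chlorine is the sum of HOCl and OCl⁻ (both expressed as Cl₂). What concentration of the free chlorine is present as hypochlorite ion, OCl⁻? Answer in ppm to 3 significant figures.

2.77 ppm

[OCl⁻]/[HOCl] = 10^(pH − pKa) = 10^(8.13 − 7.43) = 10^0.70 = 5.012.
Fraction as HOCl = 1 / (1 + 5.012) = 0.1663.
OCl⁻ = (1 − 0.1663) × 3.32 ppm = 2.768 ppm.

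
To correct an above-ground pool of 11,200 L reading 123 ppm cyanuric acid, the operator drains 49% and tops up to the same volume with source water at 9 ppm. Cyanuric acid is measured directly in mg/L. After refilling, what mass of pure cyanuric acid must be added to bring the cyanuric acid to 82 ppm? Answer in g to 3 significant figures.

166 g

After draining 49% and refilling: 123 × 0.51 + 9 × 0.49 = 67.14 ppm.
Deficit to target: 82 − 67.14 = 14.86 mg/L.
Mass: 14.86 mg/L × 11,200 L = 166.4 g cyanuric acid.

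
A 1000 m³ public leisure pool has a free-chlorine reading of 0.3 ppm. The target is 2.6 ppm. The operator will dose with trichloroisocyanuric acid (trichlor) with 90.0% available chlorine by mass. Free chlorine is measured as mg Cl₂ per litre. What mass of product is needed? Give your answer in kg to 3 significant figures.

2.56 kg

Volume: 1000 m³ = 1,000,000 L.
Chlorine deficit: 2.6 − 0.3 = 2.3 ppm = 2.3 mg/L as Cl₂.
Cl₂ equivalent needed: 2.3 mg/L × 1,000,000 L = 2,300,000 mg = 2300 g.
Product at 90.0% available chlorine: 2300 / 0.9 = 2556 g.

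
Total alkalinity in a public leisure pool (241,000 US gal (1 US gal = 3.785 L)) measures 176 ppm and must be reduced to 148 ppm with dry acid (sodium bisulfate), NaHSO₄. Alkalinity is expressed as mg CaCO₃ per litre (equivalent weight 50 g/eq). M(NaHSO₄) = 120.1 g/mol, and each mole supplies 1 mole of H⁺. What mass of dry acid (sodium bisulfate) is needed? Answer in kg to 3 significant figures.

Volume: 241,000 US gal × 3.785 L/gal = 912,185 L.
Alkalinity to neutralize: (176 − 148) = 28 mg/L as CaCO₃ × 912,185 L = 25,540 g as CaCO₃.
Equivalents of H⁺ required: 25,540 ÷ 50 g/eq = 510.8 eq = 510.8 mol NaHSO₄.
Mass of NaHSO₄: 510.8 × 120.1 = 61,350 g.

61.3 kg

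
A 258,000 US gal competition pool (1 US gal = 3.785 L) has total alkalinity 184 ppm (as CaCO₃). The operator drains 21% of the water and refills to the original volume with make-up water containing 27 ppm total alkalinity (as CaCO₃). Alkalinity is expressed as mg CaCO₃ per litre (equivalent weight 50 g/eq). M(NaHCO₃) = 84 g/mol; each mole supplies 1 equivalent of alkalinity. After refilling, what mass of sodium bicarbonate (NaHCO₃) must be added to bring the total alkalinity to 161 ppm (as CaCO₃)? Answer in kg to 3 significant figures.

16.4 kg

Volume: 258,000 US gal × 3.785 L/gal = 976,530 L.
After draining 21% and refilling: 184 × 0.79 + 27 × 0.21 = 151.03 ppm.
Deficit to target: 161 − 151.03 = 9.97 mg/L.
As CaCO₃: 9.97 mg/L × 976,530 L = 9736 g; ÷ 50 g/eq ÷ 1 = 194.7 mol NaHCO₃.
Mass: 194.7 × 84 = 16,360 g.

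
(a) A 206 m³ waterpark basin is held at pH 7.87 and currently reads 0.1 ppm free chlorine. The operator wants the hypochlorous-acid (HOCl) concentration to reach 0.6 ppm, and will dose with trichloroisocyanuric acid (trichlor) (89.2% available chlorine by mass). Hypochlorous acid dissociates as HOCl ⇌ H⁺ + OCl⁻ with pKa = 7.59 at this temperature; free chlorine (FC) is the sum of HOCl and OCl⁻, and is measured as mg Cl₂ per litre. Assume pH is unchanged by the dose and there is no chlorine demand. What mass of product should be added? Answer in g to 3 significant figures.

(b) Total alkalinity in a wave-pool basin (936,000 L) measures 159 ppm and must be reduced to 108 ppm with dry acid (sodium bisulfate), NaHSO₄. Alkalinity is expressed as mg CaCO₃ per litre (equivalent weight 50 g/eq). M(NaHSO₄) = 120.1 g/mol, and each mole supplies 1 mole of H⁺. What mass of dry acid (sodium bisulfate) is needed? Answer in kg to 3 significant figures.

(a) Volume: 206 m³ = 206,000 L.
(a) [OCl⁻]/[HOCl] = 10^(pH − pKa) = 10^(7.87 − 7.59) = 1.905; fraction as HOCl = 1/(1 + 1.905) = 0.3442.
(a) Free chlorine required for 0.6 ppm HOCl: 0.6 / 0.3442 = 1.743 ppm.
(a) FC to add: 1.743 − 0.1 = 1.643 mg/L as Cl₂.
(a) Cl₂ equivalent: 1.643 mg/L × 206,000 L = 338.5 g.
(a) Product at 89.2% available Cl: 338.5 / 0.892 = 379.5 g.

(b) Alkalinity to neutralize: (159 − 108) = 51 mg/L as CaCO₃ × 936,000 L = 47,740 g as CaCO₃.
(b) Equivalents of H⁺ required: 47,740 ÷ 50 g/eq = 954.7 eq = 954.7 mol NaHSO₄.
(b) Mass of NaHSO₄: 954.7 × 120.1 = 114,700 g.

(a) 380 g; (b) 115 kg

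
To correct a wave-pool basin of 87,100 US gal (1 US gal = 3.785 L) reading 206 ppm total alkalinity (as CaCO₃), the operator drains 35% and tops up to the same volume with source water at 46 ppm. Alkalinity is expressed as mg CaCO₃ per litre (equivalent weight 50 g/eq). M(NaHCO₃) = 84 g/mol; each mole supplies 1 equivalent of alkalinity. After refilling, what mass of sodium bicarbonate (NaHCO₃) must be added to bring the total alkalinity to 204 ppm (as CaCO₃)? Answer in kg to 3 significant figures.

Volume: 87,100 US gal × 3.785 L/gal = 329,674 L.
After draining 35% and refilling: 206 × 0.65 + 46 × 0.35 = 150 ppm.
Deficit to target: 204 − 150 = 54 mg/L.
As CaCO₃: 54 mg/L × 329,674 L = 17,800 g; ÷ 50 g/eq ÷ 1 = 356 mol NaHCO₃.
Mass: 356 × 84 = 29,910 g.

29.9 kg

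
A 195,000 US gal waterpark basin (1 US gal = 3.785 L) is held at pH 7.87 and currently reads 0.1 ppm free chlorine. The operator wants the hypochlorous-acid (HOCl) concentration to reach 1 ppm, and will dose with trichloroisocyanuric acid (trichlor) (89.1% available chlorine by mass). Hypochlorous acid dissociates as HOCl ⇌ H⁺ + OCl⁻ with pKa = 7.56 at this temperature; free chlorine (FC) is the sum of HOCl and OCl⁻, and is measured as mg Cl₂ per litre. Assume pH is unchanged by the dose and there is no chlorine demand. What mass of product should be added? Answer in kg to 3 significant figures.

2.44 kg

Volume: 195,000 US gal × 3.785 L/gal = 738,075 L.
[OCl⁻]/[HOCl] = 10^(pH − pKa) = 10^(7.87 − 7.56) = 2.042; fraction as HOCl = 1/(1 + 2.042) = 0.3288.
Free chlorine required for 1 ppm HOCl: 1 / 0.3288 = 3.042 ppm.
FC to add: 3.042 − 0.1 = 2.942 mg/L as Cl₂.
Cl₂ equivalent: 2.942 mg/L × 738,075 L = 2171 g.
Product at 89.1% available Cl: 2171 / 0.891 = 2437 g.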